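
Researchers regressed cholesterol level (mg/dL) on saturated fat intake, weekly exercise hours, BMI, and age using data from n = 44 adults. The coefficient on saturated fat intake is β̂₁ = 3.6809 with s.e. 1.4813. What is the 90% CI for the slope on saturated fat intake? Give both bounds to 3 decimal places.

df = n − k − 1 = 44 − 4 − 1 = 39.
t* = t_{0.05, 39} = 1.684875.
Margin = t* × SE = 1.684875 × 1.4813 = 2.49581.
CI: 3.6809 ± 2.49581 → (1.185, 6.177).
With 90% confidence, each one-unit increase in saturated fat intake is associated with a change of between 1.185 and 6.177 mg/dL in cholesterol level, holding the other predictors fixed.

(1.185, 6.177)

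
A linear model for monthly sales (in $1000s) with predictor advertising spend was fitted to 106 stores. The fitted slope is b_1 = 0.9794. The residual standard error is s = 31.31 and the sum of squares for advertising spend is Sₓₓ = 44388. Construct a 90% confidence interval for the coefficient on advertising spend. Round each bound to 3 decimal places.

SE(b_1) = s/√Sₓₓ = 31.31/√44388 = 0.148611.
df = n − 2 = 104.
t* = t_{0.05, 104} = 1.659637.
Margin = t* × SE = 1.659637 × 0.148611 = 0.24664.
CI: 0.9794 ± 0.24664 → (0.733, 1.226).
With 90% confidence, each one-unit increase in advertising spend is associated with a change of between 0.733 and 1.226 $1000s in monthly sales.

(0.733, 1.226)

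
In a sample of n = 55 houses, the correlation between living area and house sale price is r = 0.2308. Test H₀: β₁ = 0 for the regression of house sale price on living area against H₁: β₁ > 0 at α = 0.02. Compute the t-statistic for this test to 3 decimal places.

t = 1.727

t = r·√(n − 2)/√(1 − r²) = 0.2308·√53/√0.946731 = 1.727.
df = n − 2 = 53.
One-sided p ≈ 0.0450, which is ≥ 0.02, so fail to reject H₀.
The data do not give significant evidence of a linear association between living area and house sale price.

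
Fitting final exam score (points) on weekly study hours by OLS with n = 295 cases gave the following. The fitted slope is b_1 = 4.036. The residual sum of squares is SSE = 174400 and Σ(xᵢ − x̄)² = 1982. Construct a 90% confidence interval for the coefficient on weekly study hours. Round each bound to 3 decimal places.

MSE = SSE/(n − 2) = 174400/293 = 595.222.
SE(b_1) = √(MSE/Sₓₓ) = √(595.222/1982) = 0.548009.
df = n − 2 = 293.
t* = t_{0.05, 293} = 1.650071.
Margin = t* × SE = 1.650071 × 0.548009 = 0.90425.
CI: 4.036 ± 0.90425 → (3.132, 4.940).
With 90% confidence, each one-unit increase in weekly study hours is associated with a change of between 3.132 and 4.940 points in final exam score.

(3.132, 4.940)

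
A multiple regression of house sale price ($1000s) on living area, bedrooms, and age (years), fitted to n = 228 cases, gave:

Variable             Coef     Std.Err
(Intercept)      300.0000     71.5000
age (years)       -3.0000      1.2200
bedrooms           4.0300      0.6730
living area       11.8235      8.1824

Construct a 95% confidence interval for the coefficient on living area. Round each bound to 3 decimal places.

Read off: b = 11.8235, SE = 8.1824 for living area.
df = n − k − 1 = 228 − 3 − 1 = 224.
t* = t_{0.025, 224} = 1.970611.
Margin = t* × SE = 1.970611 × 8.1824 = 16.12433.
CI: 11.8235 ± 16.12433 → (-4.301, 27.948).

(-4.301, 27.948)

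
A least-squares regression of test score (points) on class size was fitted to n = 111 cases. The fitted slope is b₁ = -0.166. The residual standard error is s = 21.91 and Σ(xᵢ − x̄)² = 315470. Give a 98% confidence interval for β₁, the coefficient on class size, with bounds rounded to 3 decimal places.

SE(b₁) = s/√Sₓₓ = 21.91/√315470 = 0.0390089.
df = n − 2 = 109.
t* = t_{0.01, 109} = 2.361046.
Margin = t* × SE = 2.361046 × 0.0390089 = 0.09210.
CI: -0.166 ± 0.09210 → (-0.258, -0.074).
With 98% confidence, each one-unit increase in class size is associated with a change of between -0.258 and -0.074 points in test score.

(-0.258, -0.074)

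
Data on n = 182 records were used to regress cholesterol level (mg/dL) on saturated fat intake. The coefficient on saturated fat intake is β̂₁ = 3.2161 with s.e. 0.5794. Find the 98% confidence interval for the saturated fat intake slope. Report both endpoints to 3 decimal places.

df = n − 2 = 182 − 2 = 180.
t* = t_{0.01, 180} = 2.347243.
Margin = t* × SE = 2.347243 × 0.5794 = 1.35999.
CI: 3.2161 ± 1.35999 → (1.856, 4.576).
With 98% confidence, each one-unit increase in saturated fat intake is associated with a change of between 1.856 and 4.576 mg/dL in cholesterol level.

(1.856, 4.576)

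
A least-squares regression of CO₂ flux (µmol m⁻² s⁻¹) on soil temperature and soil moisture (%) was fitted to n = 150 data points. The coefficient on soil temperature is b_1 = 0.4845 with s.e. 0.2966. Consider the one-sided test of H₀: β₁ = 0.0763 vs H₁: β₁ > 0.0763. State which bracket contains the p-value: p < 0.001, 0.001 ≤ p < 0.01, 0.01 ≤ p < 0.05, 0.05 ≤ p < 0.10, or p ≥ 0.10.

0.05 ≤ p < 0.10

t = (0.4845 − 0.0763) / 0.2966 = 1.376.
df = n − k − 1 = 150 − 2 − 1 = 147.
One-sided p = P(T_{147} > t) ≈ 0.0854.
So 0.05 ≤ p < 0.10.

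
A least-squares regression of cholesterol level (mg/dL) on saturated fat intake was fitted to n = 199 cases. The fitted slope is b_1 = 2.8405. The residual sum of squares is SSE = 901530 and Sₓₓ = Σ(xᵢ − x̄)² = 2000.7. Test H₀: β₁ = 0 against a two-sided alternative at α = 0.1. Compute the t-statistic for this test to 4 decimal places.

t = 1.8781

MSE = SSE/(n − 2) = 901530/197 = 4576.29.
SE(b_1) = √(MSE/Sₓₓ) = √(4576.29/2000.7) = 1.5124.
t = 2.8405 / 1.5124 = 1.8781.
df = n − 2 = 197.
Two-sided p ≈ 0.0618, which is < 0.1, so reject H₀.
There is evidence that saturated fat intake is associated with cholesterol level.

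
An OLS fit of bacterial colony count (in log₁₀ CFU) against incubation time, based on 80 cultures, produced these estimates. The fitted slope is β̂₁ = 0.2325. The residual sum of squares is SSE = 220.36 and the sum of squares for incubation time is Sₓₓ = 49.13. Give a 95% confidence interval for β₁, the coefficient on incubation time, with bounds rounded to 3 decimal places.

MSE = SSE/(n − 2) = 220.36/78 = 2.82513.
SE(β̂₁) = √(MSE/Sₓₓ) = √(2.82513/49.13) = 0.239798.
df = n − 2 = 78.
t* = t_{0.025, 78} = 1.990847.
Margin = t* × SE = 1.990847 × 0.239798 = 0.47740.
CI: 0.2325 ± 0.47740 → (-0.245, 0.710).
With 95% confidence, each one-unit increase in incubation time is associated with a change of between -0.245 and 0.710 log₁₀ CFU in bacterial colony count.

(-0.245, 0.710)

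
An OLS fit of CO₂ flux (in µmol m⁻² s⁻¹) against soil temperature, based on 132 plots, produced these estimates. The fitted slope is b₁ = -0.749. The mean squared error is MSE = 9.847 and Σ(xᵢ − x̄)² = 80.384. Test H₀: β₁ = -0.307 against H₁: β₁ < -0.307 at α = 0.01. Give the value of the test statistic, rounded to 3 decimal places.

SE(b₁) = √(MSE/Sₓₓ) = √(9.847/80.384) = 0.349999.
t = (-0.749 − (-0.307)) / 0.349999 = -1.263.
df = n − 2 = 130.
One-sided p ≈ 0.1045, which is ≥ 0.01, so fail to reject H₀.
The data do not give significant evidence that the true slope on soil temperature is below -0.307 µmol m⁻² s⁻¹ per unit.

t = -1.263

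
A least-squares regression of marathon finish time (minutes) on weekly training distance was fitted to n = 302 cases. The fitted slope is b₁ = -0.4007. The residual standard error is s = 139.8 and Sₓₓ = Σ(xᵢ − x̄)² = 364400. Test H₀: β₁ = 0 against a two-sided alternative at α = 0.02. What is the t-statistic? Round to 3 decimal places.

t = -1.730

SE(b₁) = s/√Sₓₓ = 139.8/√364400 = 0.231589.
t = -0.4007 / 0.231589 = -1.730.
df = n − 2 = 300.
Two-sided p ≈ 0.0846, which is ≥ 0.02, so fail to reject H₀.
The data do not give significant evidence of an association between weekly training distance and marathon finish time.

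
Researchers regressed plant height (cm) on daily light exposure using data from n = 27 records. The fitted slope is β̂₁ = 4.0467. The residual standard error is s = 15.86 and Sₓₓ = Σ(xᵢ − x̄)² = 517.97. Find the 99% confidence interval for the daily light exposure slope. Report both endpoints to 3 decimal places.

(2.104, 5.989)

SE(β̂₁) = s/√Sₓₓ = 15.86/√517.97 = 0.696869.
df = n − 2 = 25.
t* = t_{0.005, 25} = 2.787436.
Margin = t* × SE = 2.787436 × 0.696869 = 1.94248.
CI: 4.0467 ± 1.94248 → (2.104, 5.989).
With 99% confidence, each one-unit increase in daily light exposure is associated with a change of between 2.104 and 5.989 cm in plant height.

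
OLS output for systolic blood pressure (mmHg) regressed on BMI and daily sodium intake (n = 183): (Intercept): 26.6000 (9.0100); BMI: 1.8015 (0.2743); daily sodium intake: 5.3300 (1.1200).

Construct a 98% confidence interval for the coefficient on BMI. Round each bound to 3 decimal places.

(1.158, 2.445)

Read off: b = 1.8015, SE = 0.2743 for BMI.
df = n − k − 1 = 183 − 2 − 1 = 180.
t* = t_{0.01, 180} = 2.347243.
Margin = t* × SE = 2.347243 × 0.2743 = 0.64385.
CI: 1.8015 ± 0.64385 → (1.158, 2.445).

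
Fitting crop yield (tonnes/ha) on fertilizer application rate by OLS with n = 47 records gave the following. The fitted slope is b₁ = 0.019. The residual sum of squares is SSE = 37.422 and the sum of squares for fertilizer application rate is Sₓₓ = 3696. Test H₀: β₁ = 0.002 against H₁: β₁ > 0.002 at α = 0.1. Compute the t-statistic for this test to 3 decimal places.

MSE = SSE/(n − 2) = 37.422/45 = 0.8316.
SE(b₁) = √(MSE/Sₓₓ) = √(0.8316/3696) = 0.015.
t = (0.019 − 0.002) / 0.015 = 1.133.
df = n − 2 = 45.
One-sided p ≈ 0.1315, which is ≥ 0.1, so fail to reject H₀.
The data do not give significant evidence that the true slope on fertilizer application rate exceeds 0.002 tonnes/ha per unit.

t = 1.133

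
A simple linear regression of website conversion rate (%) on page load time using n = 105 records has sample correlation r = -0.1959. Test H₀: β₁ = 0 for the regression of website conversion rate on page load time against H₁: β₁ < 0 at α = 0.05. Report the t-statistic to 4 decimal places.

t = r·√(n − 2)/√(1 − r²) = -0.1959·√103/√0.961623 = -2.0275.
df = n − 2 = 103.
One-sided p ≈ 0.0226, which is < 0.05, so reject H₀.
There is evidence of a linear association between page load time and website conversion rate.

t = -2.0275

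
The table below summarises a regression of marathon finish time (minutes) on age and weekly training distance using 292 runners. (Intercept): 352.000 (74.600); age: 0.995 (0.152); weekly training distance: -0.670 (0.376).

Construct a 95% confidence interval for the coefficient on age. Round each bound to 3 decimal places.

Read off: b = 0.995, SE = 0.152 for age.
df = n − k − 1 = 292 − 2 − 1 = 289.
t* = t_{0.025, 289} = 1.968206.
Margin = t* × SE = 1.968206 × 0.152 = 0.29917.
CI: 0.995 ± 0.29917 → (0.696, 1.294).

(0.696, 1.294)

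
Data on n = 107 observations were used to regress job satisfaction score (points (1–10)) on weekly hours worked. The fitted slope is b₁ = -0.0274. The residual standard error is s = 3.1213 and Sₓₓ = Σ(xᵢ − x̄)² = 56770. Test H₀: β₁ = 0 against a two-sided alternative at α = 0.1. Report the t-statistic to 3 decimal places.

SE(b₁) = s/√Sₓₓ = 3.1213/√56770 = 0.0131001.
t = -0.0274 / 0.0131001 = -2.092.
df = n − 2 = 105.
Two-sided p ≈ 0.0389, which is < 0.1, so reject H₀.
There is evidence that weekly hours worked is associated with job satisfaction score.

t = -2.092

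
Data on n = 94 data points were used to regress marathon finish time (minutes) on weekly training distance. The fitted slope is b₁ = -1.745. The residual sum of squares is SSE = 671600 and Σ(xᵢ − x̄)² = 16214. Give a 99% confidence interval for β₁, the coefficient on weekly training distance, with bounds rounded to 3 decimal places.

MSE = SSE/(n − 2) = 671600/92 = 7300.
SE(b₁) = √(MSE/Sₓₓ) = √(7300/16214) = 0.67099.
df = n − 2 = 92.
t* = t_{0.005, 92} = 2.63033.
Margin = t* × SE = 2.63033 × 0.67099 = 1.76493.
CI: -1.745 ± 1.76493 → (-3.510, 0.020).
With 99% confidence, each one-unit increase in weekly training distance is associated with a change of between -3.510 and 0.020 minutes in marathon finish time.

(-3.510, 0.020)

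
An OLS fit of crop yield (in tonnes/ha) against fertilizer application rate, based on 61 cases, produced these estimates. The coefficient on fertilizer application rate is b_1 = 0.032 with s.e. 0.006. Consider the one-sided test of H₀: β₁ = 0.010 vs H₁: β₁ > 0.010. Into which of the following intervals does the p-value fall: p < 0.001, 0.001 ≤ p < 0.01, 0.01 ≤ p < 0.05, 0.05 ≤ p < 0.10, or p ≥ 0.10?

p < 0.001

t = (0.032 − 0.010) / 0.006 = 3.667.
df = n − 2 = 61 − 2 = 59.
One-sided p = P(T_{59} > t) ≈ 0.0003.
So p < 0.001.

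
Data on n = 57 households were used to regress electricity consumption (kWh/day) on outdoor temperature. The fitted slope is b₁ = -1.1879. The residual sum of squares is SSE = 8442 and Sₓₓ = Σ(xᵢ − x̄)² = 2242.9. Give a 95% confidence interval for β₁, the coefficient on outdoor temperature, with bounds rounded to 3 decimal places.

MSE = SSE/(n − 2) = 8442/55 = 153.491.
SE(b₁) = √(MSE/Sₓₓ) = √(153.491/2242.9) = 0.261599.
df = n − 2 = 55.
t* = t_{0.025, 55} = 2.004045.
Margin = t* × SE = 2.004045 × 0.261599 = 0.52426.
CI: -1.1879 ± 0.52426 → (-1.712, -0.664).
With 95% confidence, each one-unit increase in outdoor temperature is associated with a change of between -1.712 and -0.664 kWh/day in electricity consumption.

(-1.712, -0.664)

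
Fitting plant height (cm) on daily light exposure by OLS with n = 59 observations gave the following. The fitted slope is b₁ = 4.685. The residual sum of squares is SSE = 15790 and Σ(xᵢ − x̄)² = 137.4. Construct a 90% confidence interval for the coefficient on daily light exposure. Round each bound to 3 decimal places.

(2.311, 7.059)

MSE = SSE/(n − 2) = 15790/57 = 277.018.
SE(b₁) = √(MSE/Sₓₓ) = √(277.018/137.4) = 1.41991.
df = n − 2 = 57.
t* = t_{0.05, 57} = 1.672029.
Margin = t* × SE = 1.672029 × 1.41991 = 2.37413.
CI: 4.685 ± 2.37413 → (2.311, 7.059).
With 90% confidence, each one-unit increase in daily light exposure is associated with a change of between 2.311 and 7.059 cm in plant height.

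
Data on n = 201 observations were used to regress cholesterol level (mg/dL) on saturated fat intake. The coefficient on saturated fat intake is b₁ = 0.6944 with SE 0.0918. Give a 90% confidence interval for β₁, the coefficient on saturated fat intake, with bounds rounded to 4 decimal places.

df = n − 2 = 201 − 2 = 199.
t* = t_{0.05, 199} = 1.652547.
Margin = t* × SE = 1.652547 × 0.0918 = 0.151704.
CI: 0.6944 ± 0.151704 → (0.5427, 0.8461).
With 90% confidence, each one-unit increase in saturated fat intake is associated with a change of between 0.5427 and 0.8461 mg/dL in cholesterol level.

(0.5427, 0.8461)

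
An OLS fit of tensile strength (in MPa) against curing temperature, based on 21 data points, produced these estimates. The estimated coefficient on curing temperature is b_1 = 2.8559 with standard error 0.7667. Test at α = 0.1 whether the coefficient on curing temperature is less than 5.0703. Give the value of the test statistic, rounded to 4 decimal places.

H₀: β₁ = 5.0703 vs H₁: β₁ < 5.0703.
t = (b_1 − β₁⁰)/SE = (2.8559 − 5.0703) / 0.7667 = -2.8882.
df = n − 2 = 21 − 2 = 19.
One-sided p ≈ 0.0047, which is < 0.1, so reject H₀.
There is evidence that the true slope on curing temperature is below 5.0703 MPa per unit.

t = -2.8882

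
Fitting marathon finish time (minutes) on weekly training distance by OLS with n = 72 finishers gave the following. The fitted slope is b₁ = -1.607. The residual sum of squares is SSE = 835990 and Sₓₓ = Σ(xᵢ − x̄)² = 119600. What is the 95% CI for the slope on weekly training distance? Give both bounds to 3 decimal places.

(-2.237, -0.977)

MSE = SSE/(n − 2) = 835990/70 = 11942.7.
SE(b₁) = √(MSE/Sₓₓ) = √(11942.7/119600) = 0.315999.
df = n − 2 = 70.
t* = t_{0.025, 70} = 1.994437.
Margin = t* × SE = 1.994437 × 0.315999 = 0.63024.
CI: -1.607 ± 0.63024 → (-2.237, -0.977).
With 95% confidence, each one-unit increase in weekly training distance is associated with a change of between -2.237 and -0.977 minutes in marathon finish time.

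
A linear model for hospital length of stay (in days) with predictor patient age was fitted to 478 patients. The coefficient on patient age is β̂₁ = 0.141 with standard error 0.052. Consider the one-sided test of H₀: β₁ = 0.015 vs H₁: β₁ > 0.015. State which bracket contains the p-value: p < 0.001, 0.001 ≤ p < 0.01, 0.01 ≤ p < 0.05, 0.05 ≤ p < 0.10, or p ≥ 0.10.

t = (0.141 − 0.015) / 0.052 = 2.423.
df = n − 2 = 478 − 2 = 476.
One-sided p = P(T_{476} > t) ≈ 0.0079.
So 0.001 ≤ p < 0.01.

0.001 ≤ p < 0.01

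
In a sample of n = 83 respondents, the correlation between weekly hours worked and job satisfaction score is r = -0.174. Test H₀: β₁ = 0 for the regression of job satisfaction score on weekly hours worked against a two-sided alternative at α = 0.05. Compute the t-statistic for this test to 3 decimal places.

t = -1.590

t = r·√(n − 2)/√(1 − r²) = -0.174·√81/√0.969724 = -1.590.
df = n − 2 = 81.
Two-sided p ≈ 0.1157, which is ≥ 0.05, so fail to reject H₀.
The data do not give significant evidence of a linear association between weekly hours worked and job satisfaction score.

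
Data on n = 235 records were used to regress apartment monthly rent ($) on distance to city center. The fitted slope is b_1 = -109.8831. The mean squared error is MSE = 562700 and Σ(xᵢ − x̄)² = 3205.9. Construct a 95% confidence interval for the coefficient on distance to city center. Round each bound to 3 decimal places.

SE(b_1) = √(MSE/Sₓₓ) = √(562700/3205.9) = 13.2484.
df = n − 2 = 233.
t* = t_{0.025, 233} = 1.970198.
Margin = t* × SE = 1.970198 × 13.2484 = 26.10197.
CI: -109.8831 ± 26.10197 → (-135.985, -83.781).
With 95% confidence, each one-unit increase in distance to city center is associated with a change of between -135.985 and -83.781 $ in apartment monthly rent.

(-135.985, -83.781)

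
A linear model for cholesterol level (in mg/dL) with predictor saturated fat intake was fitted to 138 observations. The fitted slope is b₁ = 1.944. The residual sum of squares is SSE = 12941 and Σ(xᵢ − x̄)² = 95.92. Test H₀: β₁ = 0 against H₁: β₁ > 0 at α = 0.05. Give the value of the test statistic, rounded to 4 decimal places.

MSE = SSE/(n − 2) = 12941/136 = 95.1544.
SE(b₁) = √(MSE/Sₓₓ) = √(95.1544/95.92) = 0.996001.
t = 1.944 / 0.996001 = 1.9518.
df = n − 2 = 136.
One-sided p ≈ 0.0265, which is < 0.05, so reject H₀.
There is evidence that the true slope on saturated fat intake is positive.

t = 1.9518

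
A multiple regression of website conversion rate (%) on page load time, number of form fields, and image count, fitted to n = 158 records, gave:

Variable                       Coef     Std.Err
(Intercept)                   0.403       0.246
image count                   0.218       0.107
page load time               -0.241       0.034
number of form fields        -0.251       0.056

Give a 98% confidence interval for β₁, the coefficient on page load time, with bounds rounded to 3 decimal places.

(-0.321, -0.161)

Read off: b = -0.241, SE = 0.034 for page load time.
df = n − k − 1 = 158 − 3 − 1 = 154.
t* = t_{0.01, 154} = 2.350806.
Margin = t* × SE = 2.350806 × 0.034 = 0.07993.
CI: -0.241 ± 0.07993 → (-0.321, -0.161).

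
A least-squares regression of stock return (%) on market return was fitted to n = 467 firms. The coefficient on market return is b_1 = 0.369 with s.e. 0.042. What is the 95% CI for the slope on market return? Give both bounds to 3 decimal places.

(0.286, 0.452)

df = n − 2 = 467 − 2 = 465.
t* = t_{0.025, 465} = 1.965079.
Margin = t* × SE = 1.965079 × 0.042 = 0.08253.
CI: 0.369 ± 0.08253 → (0.286, 0.452).
With 95% confidence, each one-unit increase in market return is associated with a change of between 0.286 and 0.452 % in stock return.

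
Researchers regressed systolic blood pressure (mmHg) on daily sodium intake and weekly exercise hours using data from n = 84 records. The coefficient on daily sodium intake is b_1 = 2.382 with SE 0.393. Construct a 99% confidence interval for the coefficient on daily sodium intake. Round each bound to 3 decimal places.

(1.345, 3.419)

df = n − k − 1 = 84 − 2 − 1 = 81.
t* = t_{0.005, 81} = 2.637897.
Margin = t* × SE = 2.637897 × 0.393 = 1.03669.
CI: 2.382 ± 1.03669 → (1.345, 3.419).
With 99% confidence, each one-unit increase in daily sodium intake is associated with a change of between 1.345 and 3.419 mmHg in systolic blood pressure, holding the other predictors fixed.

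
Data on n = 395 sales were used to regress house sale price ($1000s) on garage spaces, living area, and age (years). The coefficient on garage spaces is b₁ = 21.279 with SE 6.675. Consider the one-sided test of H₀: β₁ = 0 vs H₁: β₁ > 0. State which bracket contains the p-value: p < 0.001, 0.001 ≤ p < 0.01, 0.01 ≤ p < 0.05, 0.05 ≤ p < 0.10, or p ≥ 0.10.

t = 21.279 / 6.675 = 3.188.
df = n − k − 1 = 395 − 3 − 1 = 391.
One-sided p = P(T_{391} > t) ≈ 0.0008.
So p < 0.001.

p < 0.001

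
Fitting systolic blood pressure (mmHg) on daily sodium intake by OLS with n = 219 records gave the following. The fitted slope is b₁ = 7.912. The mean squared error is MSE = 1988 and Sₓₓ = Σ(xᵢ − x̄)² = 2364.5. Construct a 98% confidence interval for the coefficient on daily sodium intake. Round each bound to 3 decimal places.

SE(b₁) = √(MSE/Sₓₓ) = √(1988/2364.5) = 0.916935.
df = n − 2 = 217.
t* = t_{0.01, 217} = 2.343655.
Margin = t* × SE = 2.343655 × 0.916935 = 2.14898.
CI: 7.912 ± 2.14898 → (5.763, 10.061).
With 98% confidence, each one-unit increase in daily sodium intake is associated with a change of between 5.763 and 10.061 mmHg in systolic blood pressure.

(5.763, 10.061)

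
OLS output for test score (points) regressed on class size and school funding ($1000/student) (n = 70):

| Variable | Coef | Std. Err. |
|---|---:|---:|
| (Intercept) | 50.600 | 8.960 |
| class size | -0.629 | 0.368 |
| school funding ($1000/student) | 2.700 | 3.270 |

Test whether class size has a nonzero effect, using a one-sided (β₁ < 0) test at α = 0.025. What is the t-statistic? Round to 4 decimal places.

t = -1.7092

Read off: b = -0.629, SE = 0.368 for class size.
H₀: β₁ = 0 vs H₁: β₁ < 0.
t = -0.629 / 0.368 = -1.7092.
df = n − k − 1 = 70 − 2 − 1 = 67.
One-sided p ≈ 0.0460, which is ≥ 0.025, so fail to reject H₀.
The data do not give significant evidence that the true slope on class size is negative, holding the other predictors fixed.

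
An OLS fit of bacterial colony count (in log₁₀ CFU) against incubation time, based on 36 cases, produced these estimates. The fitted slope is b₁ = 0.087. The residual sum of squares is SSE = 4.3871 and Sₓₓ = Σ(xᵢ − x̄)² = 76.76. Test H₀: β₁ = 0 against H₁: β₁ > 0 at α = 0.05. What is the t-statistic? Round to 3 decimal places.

t = 2.122

MSE = SSE/(n − 2) = 4.3871/34 = 0.129032.
SE(b₁) = √(MSE/Sₓₓ) = √(0.129032/76.76) = 0.0409998.
t = 0.087 / 0.0409998 = 2.122.
df = n − 2 = 34.
One-sided p ≈ 0.0206, which is < 0.05, so reject H₀.
There is evidence that the true slope on incubation time is positive.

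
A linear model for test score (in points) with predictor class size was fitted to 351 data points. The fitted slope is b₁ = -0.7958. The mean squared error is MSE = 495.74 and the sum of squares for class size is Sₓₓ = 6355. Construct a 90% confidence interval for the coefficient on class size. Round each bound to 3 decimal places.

(-1.256, -0.335)

SE(b₁) = √(MSE/Sₓₓ) = √(495.74/6355) = 0.279299.
df = n − 2 = 349.
t* = t_{0.05, 349} = 1.649231.
Margin = t* × SE = 1.649231 × 0.279299 = 0.46063.
CI: -0.7958 ± 0.46063 → (-1.256, -0.335).
With 90% confidence, each one-unit increase in class size is associated with a change of between -1.256 and -0.335 points in test score.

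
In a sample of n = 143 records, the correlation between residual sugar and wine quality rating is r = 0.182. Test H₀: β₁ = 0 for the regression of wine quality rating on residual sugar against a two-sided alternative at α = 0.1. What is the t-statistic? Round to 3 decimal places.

t = r·√(n − 2)/√(1 − r²) = 0.182·√141/√0.966876 = 2.198.
df = n − 2 = 141.
Two-sided p ≈ 0.0296, which is < 0.1, so reject H₀.
There is evidence of a linear association between residual sugar and wine quality rating.

t = 2.198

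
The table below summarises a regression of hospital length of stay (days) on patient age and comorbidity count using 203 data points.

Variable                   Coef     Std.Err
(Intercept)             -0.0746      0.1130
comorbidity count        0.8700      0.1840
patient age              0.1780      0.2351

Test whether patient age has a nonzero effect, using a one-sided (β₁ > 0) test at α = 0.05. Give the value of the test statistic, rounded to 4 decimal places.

Read off: b = 0.1780, SE = 0.2351 for patient age.
H₀: β₁ = 0 vs H₁: β₁ > 0.
t = 0.1780 / 0.2351 = 0.7571.
df = n − k − 1 = 203 − 2 − 1 = 200.
One-sided p ≈ 0.2249, which is ≥ 0.05, so fail to reject H₀.
The data do not give significant evidence that the true slope on patient age is positive, holding the other predictors fixed.

t = 0.7571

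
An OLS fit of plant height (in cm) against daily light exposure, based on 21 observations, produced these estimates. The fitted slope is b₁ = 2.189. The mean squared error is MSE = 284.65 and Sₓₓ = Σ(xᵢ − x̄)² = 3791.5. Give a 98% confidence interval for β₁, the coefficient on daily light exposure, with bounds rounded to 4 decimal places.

SE(b₁) = √(MSE/Sₓₓ) = √(284.65/3791.5) = 0.274.
df = n − 2 = 19.
t* = t_{0.01, 19} = 2.539483.
Margin = t* × SE = 2.539483 × 0.274 = 0.695818.
CI: 2.189 ± 0.695818 → (1.4932, 2.8848).
With 98% confidence, each one-unit increase in daily light exposure is associated with a change of between 1.4932 and 2.8848 cm in plant height.

(1.4932, 2.8848)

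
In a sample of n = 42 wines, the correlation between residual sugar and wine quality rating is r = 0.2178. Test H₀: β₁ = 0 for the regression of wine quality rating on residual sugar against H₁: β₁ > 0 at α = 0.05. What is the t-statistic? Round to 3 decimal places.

t = r·√(n − 2)/√(1 − r²) = 0.2178·√40/√0.952563 = 1.411.
df = n − 2 = 40.
One-sided p ≈ 0.0829, which is ≥ 0.05, so fail to reject H₀.
The data do not give significant evidence of a linear association between residual sugar and wine quality rating.

t = 1.411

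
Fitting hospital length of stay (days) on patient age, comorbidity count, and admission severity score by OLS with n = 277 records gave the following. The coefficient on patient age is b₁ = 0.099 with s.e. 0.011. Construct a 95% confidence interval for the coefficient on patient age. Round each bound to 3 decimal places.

df = n − k − 1 = 277 − 3 − 1 = 273.
t* = t_{0.025, 273} = 1.968692.
Margin = t* × SE = 1.968692 × 0.011 = 0.02166.
CI: 0.099 ± 0.02166 → (0.077, 0.121).
With 95% confidence, each one-unit increase in patient age is associated with a change of between 0.077 and 0.121 days in hospital length of stay, holding the other predictors fixed.

(0.077, 0.121)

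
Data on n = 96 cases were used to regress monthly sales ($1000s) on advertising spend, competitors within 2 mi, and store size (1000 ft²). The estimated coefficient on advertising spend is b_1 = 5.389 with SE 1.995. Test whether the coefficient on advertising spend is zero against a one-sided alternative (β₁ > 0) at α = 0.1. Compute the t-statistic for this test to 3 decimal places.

t = 2.701

H₀: β₁ = 0 vs H₁: β₁ > 0.
t = (b_1 − β₁⁰)/SE = 5.389 / 1.995 = 2.701.
df = n − k − 1 = 96 − 3 − 1 = 92.
One-sided p ≈ 0.0041, which is < 0.1, so reject H₀.
There is evidence that the true slope on advertising spend is positive, holding the other predictors fixed.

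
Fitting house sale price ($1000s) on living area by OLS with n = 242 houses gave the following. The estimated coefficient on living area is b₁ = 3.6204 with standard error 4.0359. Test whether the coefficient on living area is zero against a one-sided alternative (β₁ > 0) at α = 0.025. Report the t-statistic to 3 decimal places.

t = 0.897

H₀: β₁ = 0 vs H₁: β₁ > 0.
t = (b₁ − β₁⁰)/SE = 3.6204 / 4.0359 = 0.897.
df = n − 2 = 242 − 2 = 240.
One-sided p ≈ 0.1853, which is ≥ 0.025, so fail to reject H₀.
The data do not give significant evidence that the true slope on living area is positive.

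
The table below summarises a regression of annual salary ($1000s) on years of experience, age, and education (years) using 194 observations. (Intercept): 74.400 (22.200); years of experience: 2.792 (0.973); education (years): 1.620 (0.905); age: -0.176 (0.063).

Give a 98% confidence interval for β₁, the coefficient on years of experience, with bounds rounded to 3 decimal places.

(0.509, 5.075)

Read off: b = 2.792, SE = 0.973 for years of experience.
df = n − k − 1 = 194 − 3 − 1 = 190.
t* = t_{0.01, 190} = 2.346134.
Margin = t* × SE = 2.346134 × 0.973 = 2.28279.
CI: 2.792 ± 2.28279 → (0.509, 5.075).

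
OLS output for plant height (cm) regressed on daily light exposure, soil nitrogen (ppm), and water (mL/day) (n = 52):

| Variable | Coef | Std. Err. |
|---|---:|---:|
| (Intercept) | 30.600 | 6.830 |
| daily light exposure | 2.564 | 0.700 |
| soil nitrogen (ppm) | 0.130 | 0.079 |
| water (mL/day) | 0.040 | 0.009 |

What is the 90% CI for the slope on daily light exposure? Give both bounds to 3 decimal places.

Read off: b = 2.564, SE = 0.700 for daily light exposure.
df = n − k − 1 = 52 − 3 − 1 = 48.
t* = t_{0.05, 48} = 1.677224.
Margin = t* × SE = 1.677224 × 0.700 = 1.17406.
CI: 2.564 ± 1.17406 → (1.390, 3.738).

(1.390, 3.738)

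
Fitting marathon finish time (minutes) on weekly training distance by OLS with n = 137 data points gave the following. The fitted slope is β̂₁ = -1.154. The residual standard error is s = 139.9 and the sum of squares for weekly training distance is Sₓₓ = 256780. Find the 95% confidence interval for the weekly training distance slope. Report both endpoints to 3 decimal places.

SE(β̂₁) = s/√Sₓₓ = 139.9/√256780 = 0.276081.
df = n − 2 = 135.
t* = t_{0.025, 135} = 1.977692.
Margin = t* × SE = 1.977692 × 0.276081 = 0.54600.
CI: -1.154 ± 0.54600 → (-1.700, -0.608).
With 95% confidence, each one-unit increase in weekly training distance is associated with a change of between -1.700 and -0.608 minutes in marathon finish time.

(-1.700, -0.608)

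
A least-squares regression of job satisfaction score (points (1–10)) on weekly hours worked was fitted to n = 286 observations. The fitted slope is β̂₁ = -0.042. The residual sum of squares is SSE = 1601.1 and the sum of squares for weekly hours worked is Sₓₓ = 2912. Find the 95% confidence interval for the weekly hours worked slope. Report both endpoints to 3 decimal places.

(-0.129, 0.045)

MSE = SSE/(n − 2) = 1601.1/284 = 5.63768.
SE(β̂₁) = √(MSE/Sₓₓ) = √(5.63768/2912) = 0.0440002.
df = n − 2 = 284.
t* = t_{0.025, 284} = 1.968352.
Margin = t* × SE = 1.968352 × 0.0440002 = 0.08661.
CI: -0.042 ± 0.08661 → (-0.129, 0.045).
With 95% confidence, each one-unit increase in weekly hours worked is associated with a change of between -0.129 and 0.045 points (1–10) in job satisfaction score.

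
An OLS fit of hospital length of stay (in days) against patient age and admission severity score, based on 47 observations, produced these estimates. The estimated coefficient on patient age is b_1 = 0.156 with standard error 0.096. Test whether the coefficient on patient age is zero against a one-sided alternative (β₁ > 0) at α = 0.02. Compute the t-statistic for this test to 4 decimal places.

H₀: β₁ = 0 vs H₁: β₁ > 0.
t = (b_1 − β₁⁰)/SE = 0.156 / 0.096 = 1.6250.
df = n − k − 1 = 47 − 2 − 1 = 44.
One-sided p ≈ 0.0557, which is ≥ 0.02, so fail to reject H₀.
The data do not give significant evidence that the true slope on patient age is positive, holding the other predictors fixed.

t = 1.6250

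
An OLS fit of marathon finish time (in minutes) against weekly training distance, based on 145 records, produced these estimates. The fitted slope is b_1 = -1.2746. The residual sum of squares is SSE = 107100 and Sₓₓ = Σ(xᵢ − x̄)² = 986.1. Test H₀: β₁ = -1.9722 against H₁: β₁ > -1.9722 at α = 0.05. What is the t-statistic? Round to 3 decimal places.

t = 0.800

MSE = SSE/(n − 2) = 107100/143 = 748.951.
SE(b_1) = √(MSE/Sₓₓ) = √(748.951/986.1) = 0.871498.
t = (-1.2746 − (-1.9722)) / 0.871498 = 0.800.
df = n − 2 = 143.
One-sided p ≈ 0.2124, which is ≥ 0.05, so fail to reject H₀.
The data do not give significant evidence that the true slope on weekly training distance exceeds -1.9722 minutes per unit.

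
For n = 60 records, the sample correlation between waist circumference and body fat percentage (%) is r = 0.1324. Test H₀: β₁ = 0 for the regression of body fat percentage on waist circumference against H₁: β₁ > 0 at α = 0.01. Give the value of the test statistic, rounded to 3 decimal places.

t = r·√(n − 2)/√(1 − r²) = 0.1324·√58/√0.98247 = 1.017.
df = n − 2 = 58.
One-sided p ≈ 0.1566, which is ≥ 0.01, so fail to reject H₀.
The data do not give significant evidence of a linear association between waist circumference and body fat percentage.

t = 1.017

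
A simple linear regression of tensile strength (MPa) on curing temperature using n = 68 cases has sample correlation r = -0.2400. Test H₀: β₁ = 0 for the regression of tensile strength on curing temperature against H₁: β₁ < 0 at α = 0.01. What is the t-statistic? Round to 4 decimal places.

t = -2.0085

t = r·√(n − 2)/√(1 − r²) = -0.2400·√66/√0.9424 = -2.0085.
df = n − 2 = 66.
One-sided p ≈ 0.0243, which is ≥ 0.01, so fail to reject H₀.
The data do not give significant evidence of a linear association between curing temperature and tensile strength.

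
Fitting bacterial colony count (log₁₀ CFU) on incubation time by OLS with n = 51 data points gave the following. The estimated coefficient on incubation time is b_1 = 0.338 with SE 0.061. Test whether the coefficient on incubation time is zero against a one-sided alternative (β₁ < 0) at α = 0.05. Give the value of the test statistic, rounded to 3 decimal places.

t = 5.541

H₀: β₁ = 0 vs H₁: β₁ < 0.
t = (b_1 − β₁⁰)/SE = 0.338 / 0.061 = 5.541.
df = n − 2 = 51 − 2 = 49.
One-sided p ≈ 1.0000, which is ≥ 0.05, so fail to reject H₀.
The data do not give significant evidence that the true slope on incubation time is negative.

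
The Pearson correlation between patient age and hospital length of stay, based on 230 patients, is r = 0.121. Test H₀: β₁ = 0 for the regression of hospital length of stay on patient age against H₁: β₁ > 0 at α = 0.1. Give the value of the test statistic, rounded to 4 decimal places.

t = r·√(n − 2)/√(1 − r²) = 0.121·√228/√0.985359 = 1.8406.
df = n − 2 = 228.
One-sided p ≈ 0.0335, which is < 0.1, so reject H₀.
There is evidence of a linear association between patient age and hospital length of stay.

t = 1.8406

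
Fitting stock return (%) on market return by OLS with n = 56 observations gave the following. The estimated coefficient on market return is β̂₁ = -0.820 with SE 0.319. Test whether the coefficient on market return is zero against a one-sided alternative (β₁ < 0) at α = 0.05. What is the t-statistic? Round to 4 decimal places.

H₀: β₁ = 0 vs H₁: β₁ < 0.
t = (β̂₁ − β₁⁰)/SE = -0.820 / 0.319 = -2.5705.
df = n − 2 = 56 − 2 = 54.
One-sided p ≈ 0.0065, which is < 0.05, so reject H₀.
There is evidence that the true slope on market return is negative.

t = -2.5705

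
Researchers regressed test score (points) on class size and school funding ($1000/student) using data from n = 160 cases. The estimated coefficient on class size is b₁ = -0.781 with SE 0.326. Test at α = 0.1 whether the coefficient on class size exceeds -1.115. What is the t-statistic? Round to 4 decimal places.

t = 1.0245

H₀: β₁ = -1.115 vs H₁: β₁ > -1.115.
t = (b₁ − β₁⁰)/SE = (-0.781 − (-1.115)) / 0.326 = 1.0245.
df = n − k − 1 = 160 − 2 − 1 = 157.
One-sided p ≈ 0.1536, which is ≥ 0.1, so fail to reject H₀.
The data do not give significant evidence that the true slope on class size exceeds -1.115 points per unit, holding the other predictors fixed.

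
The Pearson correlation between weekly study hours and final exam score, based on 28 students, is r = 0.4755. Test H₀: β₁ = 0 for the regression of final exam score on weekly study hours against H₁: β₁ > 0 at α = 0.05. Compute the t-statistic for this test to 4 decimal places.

t = 2.7561

t = r·√(n − 2)/√(1 − r²) = 0.4755·√26/√0.7739 = 2.7561.
df = n − 2 = 26.
One-sided p ≈ 0.0053, which is < 0.05, so reject H₀.
There is evidence of a linear association between weekly study hours and final exam score.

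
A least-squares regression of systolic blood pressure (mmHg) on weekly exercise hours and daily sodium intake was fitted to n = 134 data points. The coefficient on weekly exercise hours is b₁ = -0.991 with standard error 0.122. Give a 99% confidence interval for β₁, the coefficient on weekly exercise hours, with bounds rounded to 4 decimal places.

df = n − k − 1 = 134 − 2 − 1 = 131.
t* = t_{0.005, 131} = 2.61388.
Margin = t* × SE = 2.61388 × 0.122 = 0.318893.
CI: -0.991 ± 0.318893 → (-1.3099, -0.6721).
With 99% confidence, each one-unit increase in weekly exercise hours is associated with a change of between -1.3099 and -0.6721 mmHg in systolic blood pressure, holding the other predictors fixed.

(-1.3099, -0.6721)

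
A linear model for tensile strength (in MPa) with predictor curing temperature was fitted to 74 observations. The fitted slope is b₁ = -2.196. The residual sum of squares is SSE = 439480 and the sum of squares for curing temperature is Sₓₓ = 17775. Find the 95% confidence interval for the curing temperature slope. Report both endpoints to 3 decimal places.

(-3.364, -1.028)

MSE = SSE/(n − 2) = 439480/72 = 6103.89.
SE(b₁) = √(MSE/Sₓₓ) = √(6103.89/17775) = 0.586001.
df = n − 2 = 72.
t* = t_{0.025, 72} = 1.993464.
Margin = t* × SE = 1.993464 × 0.586001 = 1.16817.
CI: -2.196 ± 1.16817 → (-3.364, -1.028).
With 95% confidence, each one-unit increase in curing temperature is associated with a change of between -3.364 and -1.028 MPa in tensile strength.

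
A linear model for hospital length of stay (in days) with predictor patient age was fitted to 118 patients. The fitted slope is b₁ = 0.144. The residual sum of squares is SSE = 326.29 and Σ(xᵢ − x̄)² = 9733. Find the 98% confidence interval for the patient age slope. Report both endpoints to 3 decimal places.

MSE = SSE/(n − 2) = 326.29/116 = 2.81284.
SE(b₁) = √(MSE/Sₓₓ) = √(2.81284/9733) = 0.017.
df = n − 2 = 116.
t* = t_{0.01, 116} = 2.358924.
Margin = t* × SE = 2.358924 × 0.017 = 0.04010.
CI: 0.144 ± 0.04010 → (0.104, 0.184).
With 98% confidence, each one-unit increase in patient age is associated with a change of between 0.104 and 0.184 days in hospital length of stay.

(0.104, 0.184)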